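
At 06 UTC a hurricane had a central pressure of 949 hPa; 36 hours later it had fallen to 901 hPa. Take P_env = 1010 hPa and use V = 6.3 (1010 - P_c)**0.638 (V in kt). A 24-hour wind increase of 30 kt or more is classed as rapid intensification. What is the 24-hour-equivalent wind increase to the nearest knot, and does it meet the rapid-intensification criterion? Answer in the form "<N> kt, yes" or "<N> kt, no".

V₁: ΔP = 61, V ≈ 6.3 × 61^0.638 ≈ 86.77 kt.
V₂: ΔP = 109, V ≈ 6.3 × 109^0.638 ≈ 125.67 kt.
ΔV over 36 h = 38.90 kt → 24 h equivalent = 38.90 × 24/36 ≈ 25.93 kt.
26 kt < 30 kt ⇒ not rapid intensification.

26 kt, no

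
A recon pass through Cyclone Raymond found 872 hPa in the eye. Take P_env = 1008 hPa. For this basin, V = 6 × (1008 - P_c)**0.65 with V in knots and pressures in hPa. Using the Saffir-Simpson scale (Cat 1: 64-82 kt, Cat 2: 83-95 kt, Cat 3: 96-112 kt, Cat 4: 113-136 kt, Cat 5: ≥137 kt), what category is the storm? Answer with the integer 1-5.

ΔP = 1008 − 872 = 136 hPa.
V ≈ 6 × 136^0.65 = 6 × 24.37 ≈ 146 kt.
146 kt falls in the Category 5 band.

5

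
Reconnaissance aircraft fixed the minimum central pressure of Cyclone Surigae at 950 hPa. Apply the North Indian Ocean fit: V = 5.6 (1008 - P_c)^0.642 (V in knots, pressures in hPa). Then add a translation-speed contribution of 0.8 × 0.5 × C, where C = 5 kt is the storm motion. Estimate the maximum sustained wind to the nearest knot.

ΔP = 1008 − 950 = 58 hPa.
58^0.642 ≈ 13.556.
V ≈ 5.6 × 13.556 ≈ 75.9 kt.
Translation term: 0.8 × 0.5 × 5 = 2 kt.
Corrected V ≈ 77.9 kt → 78 kt.

78 kt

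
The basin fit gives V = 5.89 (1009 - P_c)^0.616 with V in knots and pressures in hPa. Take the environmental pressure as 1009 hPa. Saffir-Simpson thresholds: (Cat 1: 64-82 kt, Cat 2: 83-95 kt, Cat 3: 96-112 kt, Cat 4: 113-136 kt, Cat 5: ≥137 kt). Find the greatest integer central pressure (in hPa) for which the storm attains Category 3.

916 hPa

Category 3 begins at V = 96 kt.
Required ΔP = (96/5.89)^(1/0.616) = 16.299^1.623 ≈ 92.85 hPa.
P_c ≤ 1009 − 92.85 = 916.15, so the highest integer P_c is 916 hPa.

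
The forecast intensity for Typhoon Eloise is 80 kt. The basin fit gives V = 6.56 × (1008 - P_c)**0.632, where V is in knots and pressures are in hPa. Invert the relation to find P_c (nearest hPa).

956 hPa

ΔP = (V / 6.56)^(1/0.632) = (80/6.56)^1.582.
80/6.56 = 12.195; 12.195^1.582 ≈ 52.32 hPa.
P_c = 1008 − 52.32 = 955.68 ≈ 956 hPa.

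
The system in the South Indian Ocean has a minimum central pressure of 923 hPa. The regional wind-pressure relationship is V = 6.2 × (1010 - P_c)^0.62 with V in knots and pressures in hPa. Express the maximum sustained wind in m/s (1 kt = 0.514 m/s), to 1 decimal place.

ΔP = 1010 − 923 = 87 hPa.
V ≈ 6.2 × 87^0.62 = 6.2 × 15.940 ≈ 98.831 kt.
98.831 × 0.514 ≈ 50.80 m/s → 50.8 m/s.

50.8 m/s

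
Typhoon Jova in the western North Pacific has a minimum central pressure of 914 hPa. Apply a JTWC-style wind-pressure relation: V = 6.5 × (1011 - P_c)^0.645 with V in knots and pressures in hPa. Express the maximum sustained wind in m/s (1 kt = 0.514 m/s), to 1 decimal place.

63.9 m/s

ΔP = 1011 − 914 = 97 hPa.
V ≈ 6.5 × 97^0.645 = 6.5 × 19.119 ≈ 124.274 kt.
124.274 × 0.514 ≈ 63.88 m/s → 63.9 m/s.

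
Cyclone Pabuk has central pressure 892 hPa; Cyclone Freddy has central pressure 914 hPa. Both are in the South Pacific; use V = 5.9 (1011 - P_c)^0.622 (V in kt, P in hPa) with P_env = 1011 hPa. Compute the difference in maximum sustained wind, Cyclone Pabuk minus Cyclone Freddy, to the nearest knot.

14 kt

Cyclone Pabuk: ΔP = 119; V ≈ 5.9 × 119^0.622 ≈ 115.30 kt.
Cyclone Freddy: ΔP = 97; V ≈ 5.9 × 97^0.622 ≈ 101.54 kt.
Difference ≈ 115.30 − 101.54 = 13.76 → 14 kt.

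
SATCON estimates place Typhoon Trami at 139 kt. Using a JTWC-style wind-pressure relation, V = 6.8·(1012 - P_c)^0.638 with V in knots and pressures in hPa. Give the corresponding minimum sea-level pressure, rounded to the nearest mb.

899 mb

ΔP = (V / 6.8)^(1/0.638) = (139/6.8)^1.567.
139/6.8 = 20.441; 20.441^1.567 ≈ 113.26 mb.
P_c = 1012 − 113.26 = 898.74 ≈ 899 mb.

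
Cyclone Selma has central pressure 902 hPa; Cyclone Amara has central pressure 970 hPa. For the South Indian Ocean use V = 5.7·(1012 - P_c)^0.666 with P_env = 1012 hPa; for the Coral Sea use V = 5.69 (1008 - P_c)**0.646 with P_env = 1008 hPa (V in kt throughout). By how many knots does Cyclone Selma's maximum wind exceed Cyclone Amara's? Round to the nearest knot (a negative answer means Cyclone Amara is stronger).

71 kt

Cyclone Selma: ΔP = 110; V ≈ 5.7 × 110^0.666 ≈ 130.45 kt.
Cyclone Amara: ΔP = 38; V ≈ 5.69 × 38^0.646 ≈ 59.66 kt.
Difference ≈ 130.45 − 59.66 = 70.79 → 71 kt.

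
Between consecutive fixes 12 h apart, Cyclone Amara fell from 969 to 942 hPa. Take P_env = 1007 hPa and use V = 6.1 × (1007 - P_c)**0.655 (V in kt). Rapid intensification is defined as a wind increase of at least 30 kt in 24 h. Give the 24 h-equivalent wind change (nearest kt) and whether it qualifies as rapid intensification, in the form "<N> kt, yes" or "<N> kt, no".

56 kt, yes

V₁: ΔP = 38, V ≈ 6.1 × 38^0.655 ≈ 66.08 kt.
V₂: ΔP = 65, V ≈ 6.1 × 65^0.655 ≈ 93.93 kt.
ΔV over 12 h = 27.85 kt → 24 h equivalent = 27.85 × 24/12 ≈ 55.70 kt.
56 kt ≥ 30 kt ⇒ rapid intensification.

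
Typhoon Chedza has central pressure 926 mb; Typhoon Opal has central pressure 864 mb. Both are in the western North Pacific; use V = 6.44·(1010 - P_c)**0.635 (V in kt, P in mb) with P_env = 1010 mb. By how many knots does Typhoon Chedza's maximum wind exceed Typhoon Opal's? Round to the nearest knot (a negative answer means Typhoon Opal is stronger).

-45 kt

Typhoon Chedza: ΔP = 84; V ≈ 6.44 × 84^0.635 ≈ 107.35 kt.
Typhoon Opal: ΔP = 146; V ≈ 6.44 × 146^0.635 ≈ 152.49 kt.
Difference ≈ 107.35 − 152.49 = -45.14 → -45 kt.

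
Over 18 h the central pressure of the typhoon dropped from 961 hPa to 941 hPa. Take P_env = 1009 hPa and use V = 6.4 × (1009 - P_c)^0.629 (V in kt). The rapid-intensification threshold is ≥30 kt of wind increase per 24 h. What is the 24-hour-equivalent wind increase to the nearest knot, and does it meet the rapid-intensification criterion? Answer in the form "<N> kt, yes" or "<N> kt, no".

V₁: ΔP = 48, V ≈ 6.4 × 48^0.629 ≈ 73.06 kt.
V₂: ΔP = 68, V ≈ 6.4 × 68^0.629 ≈ 90.96 kt.
ΔV over 18 h = 17.90 kt → 24 h equivalent = 17.90 × 24/18 ≈ 23.87 kt.
24 kt < 30 kt ⇒ not rapid intensification.

24 kt, no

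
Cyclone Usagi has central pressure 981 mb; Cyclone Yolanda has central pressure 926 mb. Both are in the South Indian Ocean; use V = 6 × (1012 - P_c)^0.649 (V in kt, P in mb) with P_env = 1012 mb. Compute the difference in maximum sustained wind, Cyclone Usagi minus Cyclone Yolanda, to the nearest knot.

-52 kt

Cyclone Usagi: ΔP = 31; V ≈ 6 × 31^0.649 ≈ 55.72 kt.
Cyclone Yolanda: ΔP = 86; V ≈ 6 × 86^0.649 ≈ 108.05 kt.
Difference ≈ 55.72 − 108.05 = -52.33 → -52 kt.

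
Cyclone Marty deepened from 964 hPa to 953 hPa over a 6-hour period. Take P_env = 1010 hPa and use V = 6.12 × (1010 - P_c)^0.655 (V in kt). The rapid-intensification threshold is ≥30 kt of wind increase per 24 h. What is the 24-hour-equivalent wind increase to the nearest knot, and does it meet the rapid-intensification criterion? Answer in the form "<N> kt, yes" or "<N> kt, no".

45 kt, yes

V₁: ΔP = 46, V ≈ 6.12 × 46^0.655 ≈ 75.14 kt.
V₂: ΔP = 57, V ≈ 6.12 × 57^0.655 ≈ 86.47 kt.
ΔV over 6 h = 11.33 kt → 24 h equivalent = 11.33 × 24/6 ≈ 45.32 kt.
45 kt ≥ 30 kt ⇒ rapid intensification.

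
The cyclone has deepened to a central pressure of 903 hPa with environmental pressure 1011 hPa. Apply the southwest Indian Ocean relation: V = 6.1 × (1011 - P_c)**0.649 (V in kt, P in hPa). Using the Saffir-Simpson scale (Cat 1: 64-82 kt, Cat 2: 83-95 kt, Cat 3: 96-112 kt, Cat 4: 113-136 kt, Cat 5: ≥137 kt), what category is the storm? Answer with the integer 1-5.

4

ΔP = 1011 − 903 = 108 hPa.
V ≈ 6.1 × 108^0.649 = 6.1 × 20.88 ≈ 127 kt.
127 kt falls in the Category 4 band.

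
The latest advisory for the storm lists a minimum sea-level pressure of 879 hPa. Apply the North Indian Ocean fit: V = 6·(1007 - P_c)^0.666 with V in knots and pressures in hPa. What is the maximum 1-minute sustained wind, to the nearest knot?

152 kt

ΔP = 1007 − 879 = 128 hPa.
128^0.666 ≈ 25.316.
V ≈ 6 × 25.316 ≈ 151.9 kt.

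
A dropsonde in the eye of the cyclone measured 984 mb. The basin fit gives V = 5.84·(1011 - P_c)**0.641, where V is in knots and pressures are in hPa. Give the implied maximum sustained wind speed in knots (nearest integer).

48 kt

ΔP = 1011 − 984 = 27 mb.
27^0.641 ≈ 8.270.
V ≈ 5.84 × 8.270 ≈ 48.3 kt.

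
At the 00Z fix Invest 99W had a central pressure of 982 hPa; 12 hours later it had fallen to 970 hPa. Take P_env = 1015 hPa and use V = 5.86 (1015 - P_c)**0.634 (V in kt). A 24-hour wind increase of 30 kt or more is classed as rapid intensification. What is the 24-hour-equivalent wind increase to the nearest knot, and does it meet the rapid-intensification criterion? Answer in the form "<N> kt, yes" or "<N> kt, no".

V₁: ΔP = 33, V ≈ 5.86 × 33^0.634 ≈ 53.78 kt.
V₂: ΔP = 45, V ≈ 5.86 × 45^0.634 ≈ 65.47 kt.
ΔV over 12 h = 11.69 kt → 24 h equivalent = 11.69 × 24/12 ≈ 23.38 kt.
23 kt < 30 kt ⇒ not rapid intensification.

23 kt, no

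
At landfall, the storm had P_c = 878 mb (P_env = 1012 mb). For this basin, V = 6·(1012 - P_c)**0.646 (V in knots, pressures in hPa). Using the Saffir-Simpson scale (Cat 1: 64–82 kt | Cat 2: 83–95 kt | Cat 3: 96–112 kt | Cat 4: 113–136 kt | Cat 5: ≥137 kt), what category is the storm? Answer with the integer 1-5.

5

ΔP = 1012 − 878 = 134 mb.
V ≈ 6 × 134^0.646 = 6 × 23.67 ≈ 142 kt.
142 kt falls in the Category 5 band.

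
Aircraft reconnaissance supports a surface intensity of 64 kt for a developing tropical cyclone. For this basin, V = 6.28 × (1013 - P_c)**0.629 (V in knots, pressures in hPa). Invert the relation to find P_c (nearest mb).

ΔP = (V / 6.28)^(1/0.629) = (64/6.28)^1.590.
64/6.28 = 10.191; 10.191^1.590 ≈ 40.08 mb.
P_c = 1013 − 40.08 = 972.92 ≈ 973 mb.

973 mb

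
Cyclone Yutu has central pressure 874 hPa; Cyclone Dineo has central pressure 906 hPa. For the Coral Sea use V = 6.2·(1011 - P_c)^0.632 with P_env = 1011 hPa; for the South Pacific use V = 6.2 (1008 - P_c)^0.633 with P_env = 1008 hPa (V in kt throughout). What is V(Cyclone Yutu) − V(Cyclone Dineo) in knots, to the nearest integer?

Cyclone Yutu: ΔP = 137; V ≈ 6.2 × 137^0.632 ≈ 138.93 kt.
Cyclone Dineo: ΔP = 102; V ≈ 6.2 × 102^0.633 ≈ 115.83 kt.
Difference ≈ 138.93 − 115.83 = 23.10 → 23 kt.

23 kt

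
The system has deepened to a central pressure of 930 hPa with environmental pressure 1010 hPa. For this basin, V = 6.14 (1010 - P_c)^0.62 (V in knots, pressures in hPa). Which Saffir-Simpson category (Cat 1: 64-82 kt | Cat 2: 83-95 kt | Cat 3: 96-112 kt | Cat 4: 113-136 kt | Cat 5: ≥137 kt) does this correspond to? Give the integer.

2

ΔP = 1010 − 930 = 80 hPa.
V ≈ 6.14 × 80^0.62 = 6.14 × 15.13 ≈ 93 kt.
93 kt falls in the Category 2 band.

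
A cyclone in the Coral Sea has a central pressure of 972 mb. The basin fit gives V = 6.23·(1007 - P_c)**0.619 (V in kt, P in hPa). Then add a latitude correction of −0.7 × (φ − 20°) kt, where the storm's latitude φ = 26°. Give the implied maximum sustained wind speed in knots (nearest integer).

52 kt

ΔP = 1007 − 972 = 35 mb.
35^0.619 ≈ 9.032.
V ≈ 6.23 × 9.032 ≈ 56.3 kt.
Latitude correction: −0.7 × (26 − 20) = -4.2 kt.
Corrected V ≈ 52.1 kt → 52 kt.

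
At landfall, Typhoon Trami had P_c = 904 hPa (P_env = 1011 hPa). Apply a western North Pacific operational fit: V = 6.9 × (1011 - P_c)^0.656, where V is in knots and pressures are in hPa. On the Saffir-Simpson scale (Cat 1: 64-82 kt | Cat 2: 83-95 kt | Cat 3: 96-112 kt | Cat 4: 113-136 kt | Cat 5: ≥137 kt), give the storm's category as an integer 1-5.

5

ΔP = 1011 − 904 = 107 hPa.
V ≈ 6.9 × 107^0.656 = 6.9 × 21.44 ≈ 148 kt.
148 kt falls in the Category 5 band.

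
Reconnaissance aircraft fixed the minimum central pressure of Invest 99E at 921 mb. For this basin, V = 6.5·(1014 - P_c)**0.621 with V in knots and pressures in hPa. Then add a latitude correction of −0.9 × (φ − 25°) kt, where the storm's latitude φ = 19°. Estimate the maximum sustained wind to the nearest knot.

ΔP = 1014 − 921 = 93 mb.
93^0.621 ≈ 16.689.
V ≈ 6.5 × 16.689 ≈ 108.5 kt.
Latitude correction: −0.9 × (19 − 25) = 5.4 kt.
Corrected V ≈ 113.9 kt → 114 kt.

114 kt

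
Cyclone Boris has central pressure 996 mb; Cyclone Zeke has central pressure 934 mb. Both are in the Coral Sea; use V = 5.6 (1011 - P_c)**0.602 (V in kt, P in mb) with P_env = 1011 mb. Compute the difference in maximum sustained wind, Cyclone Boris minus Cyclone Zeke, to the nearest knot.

-48 kt

Cyclone Boris: ΔP = 15; V ≈ 5.6 × 15^0.602 ≈ 28.59 kt.
Cyclone Zeke: ΔP = 77; V ≈ 5.6 × 77^0.602 ≈ 76.53 kt.
Difference ≈ 28.59 − 76.53 = -47.94 → -48 kt.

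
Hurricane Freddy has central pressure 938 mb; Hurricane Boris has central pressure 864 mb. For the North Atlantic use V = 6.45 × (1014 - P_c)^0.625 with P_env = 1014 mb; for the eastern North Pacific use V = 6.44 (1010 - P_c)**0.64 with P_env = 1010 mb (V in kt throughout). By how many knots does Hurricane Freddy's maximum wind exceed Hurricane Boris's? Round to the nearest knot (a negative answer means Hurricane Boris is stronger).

-60 kt

Hurricane Freddy: ΔP = 76; V ≈ 6.45 × 76^0.625 ≈ 96.62 kt.
Hurricane Boris: ΔP = 146; V ≈ 6.44 × 146^0.64 ≈ 156.34 kt.
Difference ≈ 96.62 − 156.34 = -59.72 → -60 kt.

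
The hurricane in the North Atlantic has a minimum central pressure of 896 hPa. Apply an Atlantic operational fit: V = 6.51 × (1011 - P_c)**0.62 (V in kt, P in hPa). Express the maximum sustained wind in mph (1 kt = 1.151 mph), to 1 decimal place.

ΔP = 1011 − 896 = 115 hPa.
V ≈ 6.51 × 115^0.62 = 6.51 × 18.951 ≈ 123.371 kt.
123.371 × 1.151 ≈ 142.00 mph → 142.0 mph.

142.0 mph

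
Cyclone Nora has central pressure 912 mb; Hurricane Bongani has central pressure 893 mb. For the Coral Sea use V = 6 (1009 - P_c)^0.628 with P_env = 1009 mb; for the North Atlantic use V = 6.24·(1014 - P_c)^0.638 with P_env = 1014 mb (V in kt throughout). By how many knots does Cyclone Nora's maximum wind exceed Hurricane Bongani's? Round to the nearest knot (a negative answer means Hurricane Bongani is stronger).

-27 kt

Cyclone Nora: ΔP = 97; V ≈ 6 × 97^0.628 ≈ 106.13 kt.
Hurricane Bongani: ΔP = 121; V ≈ 6.24 × 121^0.638 ≈ 133.05 kt.
Difference ≈ 106.13 − 133.05 = -26.92 → -27 kt.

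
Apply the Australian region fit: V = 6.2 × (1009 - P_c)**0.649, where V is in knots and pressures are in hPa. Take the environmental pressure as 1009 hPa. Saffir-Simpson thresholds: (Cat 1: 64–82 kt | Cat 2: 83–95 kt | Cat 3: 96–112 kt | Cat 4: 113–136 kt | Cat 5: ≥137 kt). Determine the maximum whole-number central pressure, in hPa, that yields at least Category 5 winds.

891 hPa

Category 5 begins at V = 137 kt.
Required ΔP = (137/6.2)^(1/0.649) = 22.097^1.541 ≈ 117.87 hPa.
P_c ≤ 1009 − 117.87 = 891.13, so the highest integer P_c is 891 hPa.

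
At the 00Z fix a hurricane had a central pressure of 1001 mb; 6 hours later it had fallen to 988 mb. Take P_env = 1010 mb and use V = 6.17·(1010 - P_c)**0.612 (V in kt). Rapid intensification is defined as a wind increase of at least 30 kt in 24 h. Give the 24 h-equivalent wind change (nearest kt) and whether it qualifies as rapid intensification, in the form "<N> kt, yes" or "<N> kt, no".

69 kt, yes

V₁: ΔP = 9, V ≈ 6.17 × 9^0.612 ≈ 23.67 kt.
V₂: ΔP = 22, V ≈ 6.17 × 22^0.612 ≈ 40.91 kt.
ΔV over 6 h = 17.24 kt → 24 h equivalent = 17.24 × 24/6 ≈ 68.96 kt.
69 kt ≥ 30 kt ⇒ rapid intensification.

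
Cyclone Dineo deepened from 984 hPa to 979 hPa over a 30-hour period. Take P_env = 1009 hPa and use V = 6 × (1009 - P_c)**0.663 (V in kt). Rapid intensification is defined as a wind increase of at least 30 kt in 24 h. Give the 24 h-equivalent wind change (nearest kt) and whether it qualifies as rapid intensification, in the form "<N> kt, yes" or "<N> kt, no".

V₁: ΔP = 25, V ≈ 6 × 25^0.663 ≈ 50.70 kt.
V₂: ΔP = 30, V ≈ 6 × 30^0.663 ≈ 57.21 kt.
ΔV over 30 h = 6.51 kt → 24 h equivalent = 6.51 × 24/30 ≈ 5.21 kt.
5 kt < 30 kt ⇒ not rapid intensification.

5 kt, no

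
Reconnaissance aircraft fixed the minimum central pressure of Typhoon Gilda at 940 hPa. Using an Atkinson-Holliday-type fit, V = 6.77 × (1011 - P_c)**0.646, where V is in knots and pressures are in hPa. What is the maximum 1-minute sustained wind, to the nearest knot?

ΔP = 1011 − 940 = 71 hPa.
71^0.646 ≈ 15.700.
V ≈ 6.77 × 15.700 ≈ 106.3 kt.

106 kt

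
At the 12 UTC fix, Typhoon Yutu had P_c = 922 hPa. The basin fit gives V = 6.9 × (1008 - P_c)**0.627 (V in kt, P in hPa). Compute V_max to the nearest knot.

113 kt

ΔP = 1008 − 922 = 86 hPa.
86^0.627 ≈ 16.328.
V ≈ 6.9 × 16.328 ≈ 112.7 kt.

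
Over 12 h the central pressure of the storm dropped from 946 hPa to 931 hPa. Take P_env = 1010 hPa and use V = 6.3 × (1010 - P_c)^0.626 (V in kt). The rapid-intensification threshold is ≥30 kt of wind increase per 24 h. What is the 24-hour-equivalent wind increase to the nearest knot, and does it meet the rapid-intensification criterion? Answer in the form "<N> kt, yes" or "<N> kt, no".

V₁: ΔP = 64, V ≈ 6.3 × 64^0.626 ≈ 85.12 kt.
V₂: ΔP = 79, V ≈ 6.3 × 79^0.626 ≈ 97.11 kt.
ΔV over 12 h = 11.99 kt → 24 h equivalent = 11.99 × 24/12 ≈ 23.98 kt.
24 kt < 30 kt ⇒ not rapid intensification.

24 kt, no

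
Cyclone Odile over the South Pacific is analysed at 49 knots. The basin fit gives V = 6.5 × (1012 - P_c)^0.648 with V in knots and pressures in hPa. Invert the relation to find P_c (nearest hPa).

ΔP = (V / 6.5)^(1/0.648) = (49/6.5)^1.543.
49/6.5 = 7.538; 7.538^1.543 ≈ 22.59 hPa.
P_c = 1012 − 22.59 = 989.41 ≈ 989 hPa.

989 hPa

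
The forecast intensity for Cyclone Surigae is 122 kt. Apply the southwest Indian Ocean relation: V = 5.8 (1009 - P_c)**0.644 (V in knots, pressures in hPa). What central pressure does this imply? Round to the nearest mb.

896 mb

ΔP = (V / 5.8)^(1/0.644) = (122/5.8)^1.553.
122/5.8 = 21.034; 21.034^1.553 ≈ 113.30 mb.
P_c = 1009 − 113.30 = 895.70 ≈ 896 mb.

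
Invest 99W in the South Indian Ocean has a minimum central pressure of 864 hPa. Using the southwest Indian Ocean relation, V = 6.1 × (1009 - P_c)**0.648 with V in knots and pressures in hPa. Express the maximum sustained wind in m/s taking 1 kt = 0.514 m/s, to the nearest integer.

79 m/s

ΔP = 1009 − 864 = 145 hPa.
V ≈ 6.1 × 145^0.648 = 6.1 × 25.152 ≈ 153.425 kt.
153.425 × 0.514 ≈ 78.86 m/s → 79 m/s.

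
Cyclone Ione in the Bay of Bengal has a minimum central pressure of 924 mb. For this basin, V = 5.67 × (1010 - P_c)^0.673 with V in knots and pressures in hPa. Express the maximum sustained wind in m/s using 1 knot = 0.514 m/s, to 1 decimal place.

58.4 m/s

ΔP = 1010 − 924 = 86 mb.
V ≈ 5.67 × 86^0.673 = 5.67 × 20.041 ≈ 113.632 kt.
113.632 × 0.514 ≈ 58.41 m/s → 58.4 m/s.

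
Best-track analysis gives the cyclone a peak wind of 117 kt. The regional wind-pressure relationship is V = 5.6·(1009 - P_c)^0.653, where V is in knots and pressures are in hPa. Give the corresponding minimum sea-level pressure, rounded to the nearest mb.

ΔP = (V / 5.6)^(1/0.653) = (117/5.6)^1.531.
117/5.6 = 20.893; 20.893^1.531 ≈ 105.06 mb.
P_c = 1009 − 105.06 = 903.94 ≈ 904 mb.

904 mb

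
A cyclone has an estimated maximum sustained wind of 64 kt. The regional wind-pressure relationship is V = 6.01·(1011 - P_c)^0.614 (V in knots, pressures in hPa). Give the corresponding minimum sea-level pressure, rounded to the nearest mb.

ΔP = (V / 6.01)^(1/0.614) = (64/6.01)^1.629.
64/6.01 = 10.649; 10.649^1.629 ≈ 47.11 mb.
P_c = 1011 − 47.11 = 963.89 ≈ 964 mb.

964 mb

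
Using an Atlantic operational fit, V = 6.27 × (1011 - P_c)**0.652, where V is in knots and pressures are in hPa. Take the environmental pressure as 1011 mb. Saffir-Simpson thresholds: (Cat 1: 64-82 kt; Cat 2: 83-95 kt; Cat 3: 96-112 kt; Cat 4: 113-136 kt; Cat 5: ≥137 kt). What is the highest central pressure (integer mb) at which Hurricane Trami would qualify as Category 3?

945 mb

Category 3 begins at V = 96 kt.
Required ΔP = (96/6.27)^(1/0.652) = 15.311^1.534 ≈ 65.69 mb.
P_c ≤ 1011 − 65.69 = 945.31, so the highest integer P_c is 945 mb.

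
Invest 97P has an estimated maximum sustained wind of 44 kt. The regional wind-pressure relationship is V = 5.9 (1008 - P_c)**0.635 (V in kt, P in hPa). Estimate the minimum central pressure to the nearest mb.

ΔP = (V / 5.9)^(1/0.635) = (44/5.9)^1.575.
44/5.9 = 7.458; 7.458^1.575 ≈ 23.67 mb.
P_c = 1008 − 23.67 = 984.33 ≈ 984 mb.

984 mb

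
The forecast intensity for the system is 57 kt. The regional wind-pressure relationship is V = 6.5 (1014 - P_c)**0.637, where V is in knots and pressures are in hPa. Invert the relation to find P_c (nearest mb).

984 mb

ΔP = (V / 6.5)^(1/0.637) = (57/6.5)^1.570.
57/6.5 = 8.769; 8.769^1.570 ≈ 30.22 mb.
P_c = 1014 − 30.22 = 983.78 ≈ 984 mb.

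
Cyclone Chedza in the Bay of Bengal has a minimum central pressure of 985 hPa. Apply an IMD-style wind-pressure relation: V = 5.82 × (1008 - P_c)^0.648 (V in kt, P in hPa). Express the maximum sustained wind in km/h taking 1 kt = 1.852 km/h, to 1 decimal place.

82.2 km/h

ΔP = 1008 − 985 = 23 hPa.
V ≈ 5.82 × 23^0.648 = 5.82 × 7.628 ≈ 44.394 kt.
44.394 × 1.852 ≈ 82.22 km/h → 82.2 km/h.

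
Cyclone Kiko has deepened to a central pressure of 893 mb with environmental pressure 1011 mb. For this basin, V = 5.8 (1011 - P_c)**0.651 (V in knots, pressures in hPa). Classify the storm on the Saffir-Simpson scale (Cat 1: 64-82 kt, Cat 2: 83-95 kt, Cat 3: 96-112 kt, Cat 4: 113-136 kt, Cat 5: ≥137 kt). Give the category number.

ΔP = 1011 − 893 = 118 mb.
V ≈ 5.8 × 118^0.651 = 5.8 × 22.33 ≈ 129 kt.
129 kt falls in the Category 4 band.

4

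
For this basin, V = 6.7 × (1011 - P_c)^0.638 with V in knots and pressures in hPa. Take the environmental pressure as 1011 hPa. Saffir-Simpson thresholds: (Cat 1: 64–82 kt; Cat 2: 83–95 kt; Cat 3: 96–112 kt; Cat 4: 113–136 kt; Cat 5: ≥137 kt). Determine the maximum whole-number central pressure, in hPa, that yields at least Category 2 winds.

Category 2 begins at V = 83 kt.
Required ΔP = (83/6.7)^(1/0.638) = 12.388^1.567 ≈ 51.66 hPa.
P_c ≤ 1011 − 51.66 = 959.34, so the highest integer P_c is 959 hPa.

959 hPa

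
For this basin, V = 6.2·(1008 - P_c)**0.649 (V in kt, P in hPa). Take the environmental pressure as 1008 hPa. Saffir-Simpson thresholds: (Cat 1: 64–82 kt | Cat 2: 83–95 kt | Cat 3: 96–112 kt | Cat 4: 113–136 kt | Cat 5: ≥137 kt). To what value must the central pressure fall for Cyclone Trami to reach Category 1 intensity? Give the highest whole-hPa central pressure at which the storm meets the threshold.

971 hPa

Category 1 begins at V = 64 kt.
Required ΔP = (64/6.2)^(1/0.649) = 10.323^1.541 ≈ 36.48 hPa.
P_c ≤ 1008 − 36.48 = 971.52, so the highest integer P_c is 971 hPa.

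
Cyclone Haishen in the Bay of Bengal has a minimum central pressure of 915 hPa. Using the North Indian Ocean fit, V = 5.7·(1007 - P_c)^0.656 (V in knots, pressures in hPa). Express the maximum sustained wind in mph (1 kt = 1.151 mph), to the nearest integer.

127 mph

ΔP = 1007 − 915 = 92 hPa.
V ≈ 5.7 × 92^0.656 = 5.7 × 19.420 ≈ 110.693 kt.
110.693 × 1.151 ≈ 127.41 mph → 127 mph.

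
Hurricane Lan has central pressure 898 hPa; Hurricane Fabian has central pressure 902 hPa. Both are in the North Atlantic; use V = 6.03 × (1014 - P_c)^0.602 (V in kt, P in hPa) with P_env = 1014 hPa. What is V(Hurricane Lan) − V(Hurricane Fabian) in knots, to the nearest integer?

Hurricane Lan: ΔP = 116; V ≈ 6.03 × 116^0.602 ≈ 105.47 kt.
Hurricane Fabian: ΔP = 112; V ≈ 6.03 × 112^0.602 ≈ 103.26 kt.
Difference ≈ 105.47 − 103.26 = 2.21 → 2 kt.

2 kt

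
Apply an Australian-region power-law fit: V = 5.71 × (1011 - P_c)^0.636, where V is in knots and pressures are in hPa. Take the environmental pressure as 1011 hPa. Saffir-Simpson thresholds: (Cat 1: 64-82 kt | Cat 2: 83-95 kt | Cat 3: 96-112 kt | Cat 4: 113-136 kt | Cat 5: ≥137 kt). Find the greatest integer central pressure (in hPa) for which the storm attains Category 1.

Category 1 begins at V = 64 kt.
Required ΔP = (64/5.71)^(1/0.636) = 11.208^1.572 ≈ 44.69 hPa.
P_c ≤ 1011 − 44.69 = 966.31, so the highest integer P_c is 966 hPa.

966 hPa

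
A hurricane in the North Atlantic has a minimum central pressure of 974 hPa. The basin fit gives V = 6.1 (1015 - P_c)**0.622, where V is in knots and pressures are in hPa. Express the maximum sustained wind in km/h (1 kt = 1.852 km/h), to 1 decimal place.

ΔP = 1015 − 974 = 41 hPa.
V ≈ 6.1 × 41^0.622 = 6.1 × 10.073 ≈ 61.444 kt.
61.444 × 1.852 ≈ 113.79 km/h → 113.8 km/h.

113.8 km/h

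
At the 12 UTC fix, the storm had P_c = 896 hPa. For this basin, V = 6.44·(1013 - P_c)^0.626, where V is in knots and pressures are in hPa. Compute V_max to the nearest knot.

ΔP = 1013 − 896 = 117 hPa.
117^0.626 ≈ 19.710.
V ≈ 6.44 × 19.710 ≈ 126.9 kt.

127 kt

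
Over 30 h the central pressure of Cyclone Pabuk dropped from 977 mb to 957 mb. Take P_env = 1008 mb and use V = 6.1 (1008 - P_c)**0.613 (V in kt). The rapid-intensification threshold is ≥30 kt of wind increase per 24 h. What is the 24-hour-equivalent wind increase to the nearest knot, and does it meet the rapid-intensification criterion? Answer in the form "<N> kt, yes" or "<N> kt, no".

V₁: ΔP = 31, V ≈ 6.1 × 31^0.613 ≈ 50.07 kt.
V₂: ΔP = 51, V ≈ 6.1 × 51^0.613 ≈ 67.93 kt.
ΔV over 30 h = 17.86 kt → 24 h equivalent = 17.86 × 24/30 ≈ 14.29 kt.
14 kt < 30 kt ⇒ not rapid intensification.

14 kt, no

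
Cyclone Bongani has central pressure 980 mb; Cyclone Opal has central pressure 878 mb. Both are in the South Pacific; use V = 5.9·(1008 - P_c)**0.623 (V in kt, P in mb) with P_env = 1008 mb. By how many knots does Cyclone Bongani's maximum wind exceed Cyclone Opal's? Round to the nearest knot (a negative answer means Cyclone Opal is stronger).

-75 kt

Cyclone Bongani: ΔP = 28; V ≈ 5.9 × 28^0.623 ≈ 47.04 kt.
Cyclone Opal: ΔP = 130; V ≈ 5.9 × 130^0.623 ≈ 122.42 kt.
Difference ≈ 47.04 − 122.42 = -75.38 → -75 kt.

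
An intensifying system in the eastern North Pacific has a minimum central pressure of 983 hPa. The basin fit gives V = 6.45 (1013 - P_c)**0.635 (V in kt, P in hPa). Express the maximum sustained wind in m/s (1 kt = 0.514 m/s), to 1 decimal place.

28.7 m/s

ΔP = 1013 − 983 = 30 hPa.
V ≈ 6.45 × 30^0.635 = 6.45 × 8.669 ≈ 55.915 kt.
55.915 × 0.514 ≈ 28.74 m/s → 28.7 m/s.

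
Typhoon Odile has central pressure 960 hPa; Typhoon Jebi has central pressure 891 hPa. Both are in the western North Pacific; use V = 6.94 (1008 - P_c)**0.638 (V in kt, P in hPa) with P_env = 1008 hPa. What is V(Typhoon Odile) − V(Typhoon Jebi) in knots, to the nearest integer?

-63 kt

Typhoon Odile: ΔP = 48; V ≈ 6.94 × 48^0.638 ≈ 82.03 kt.
Typhoon Jebi: ΔP = 117; V ≈ 6.94 × 117^0.638 ≈ 144.83 kt.
Difference ≈ 82.03 − 144.83 = -62.80 → -63 kt.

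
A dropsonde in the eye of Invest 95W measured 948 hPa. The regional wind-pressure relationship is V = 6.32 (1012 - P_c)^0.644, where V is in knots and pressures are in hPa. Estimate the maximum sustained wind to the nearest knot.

92 kt

ΔP = 1012 − 948 = 64 hPa.
64^0.644 ≈ 14.561.
V ≈ 6.32 × 14.561 ≈ 92.0 kt.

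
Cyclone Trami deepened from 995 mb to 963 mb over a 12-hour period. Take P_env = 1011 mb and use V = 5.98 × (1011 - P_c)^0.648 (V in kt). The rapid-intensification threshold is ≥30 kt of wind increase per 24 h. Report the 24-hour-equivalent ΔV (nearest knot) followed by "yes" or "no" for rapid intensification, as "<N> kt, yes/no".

75 kt, yes

V₁: ΔP = 16, V ≈ 5.98 × 16^0.648 ≈ 36.06 kt.
V₂: ΔP = 48, V ≈ 5.98 × 48^0.648 ≈ 73.48 kt.
ΔV over 12 h = 37.42 kt → 24 h equivalent = 37.42 × 24/12 ≈ 74.84 kt.
75 kt ≥ 30 kt ⇒ rapid intensification.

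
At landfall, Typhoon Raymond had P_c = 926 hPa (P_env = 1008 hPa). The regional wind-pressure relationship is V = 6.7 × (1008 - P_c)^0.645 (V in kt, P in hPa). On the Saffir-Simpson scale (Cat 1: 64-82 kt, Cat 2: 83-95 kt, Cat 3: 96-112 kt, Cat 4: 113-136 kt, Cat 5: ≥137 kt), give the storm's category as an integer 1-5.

4

ΔP = 1008 − 926 = 82 hPa.
V ≈ 6.7 × 82^0.645 = 6.7 × 17.16 ≈ 115 kt.
115 kt falls in the Category 4 band.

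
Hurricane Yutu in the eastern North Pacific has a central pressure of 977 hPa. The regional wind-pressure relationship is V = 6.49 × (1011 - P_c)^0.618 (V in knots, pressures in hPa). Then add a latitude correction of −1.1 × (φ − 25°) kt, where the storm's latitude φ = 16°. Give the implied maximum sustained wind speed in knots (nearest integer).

ΔP = 1011 − 977 = 34 hPa.
34^0.618 ≈ 8.840.
V ≈ 6.49 × 8.840 ≈ 57.4 kt.
Latitude correction: −1.1 × (16 − 25) = 9.9 kt.
Corrected V ≈ 67.3 kt → 67 kt.

67 kt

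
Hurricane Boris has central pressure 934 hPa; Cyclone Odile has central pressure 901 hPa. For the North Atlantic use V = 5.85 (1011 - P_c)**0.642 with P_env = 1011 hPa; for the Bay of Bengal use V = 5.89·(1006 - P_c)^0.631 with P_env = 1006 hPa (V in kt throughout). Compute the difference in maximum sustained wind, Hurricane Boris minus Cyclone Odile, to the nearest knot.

-16 kt

Hurricane Boris: ΔP = 77; V ≈ 5.85 × 77^0.642 ≈ 95.12 kt.
Cyclone Odile: ΔP = 105; V ≈ 5.89 × 105^0.631 ≈ 111.04 kt.
Difference ≈ 95.12 − 111.04 = -15.92 → -16 kt.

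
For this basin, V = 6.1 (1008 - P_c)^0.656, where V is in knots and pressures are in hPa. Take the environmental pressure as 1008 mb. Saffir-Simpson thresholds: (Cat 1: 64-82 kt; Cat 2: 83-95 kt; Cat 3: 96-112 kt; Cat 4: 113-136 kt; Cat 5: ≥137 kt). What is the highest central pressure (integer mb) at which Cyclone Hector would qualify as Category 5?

Category 5 begins at V = 137 kt.
Required ΔP = (137/6.1)^(1/0.656) = 22.459^1.524 ≈ 114.83 mb.
P_c ≤ 1008 − 114.83 = 893.17, so the highest integer P_c is 893 mb.

893 mb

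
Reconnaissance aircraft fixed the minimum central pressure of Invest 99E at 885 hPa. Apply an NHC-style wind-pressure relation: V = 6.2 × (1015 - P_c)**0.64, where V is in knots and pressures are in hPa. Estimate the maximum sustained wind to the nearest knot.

ΔP = 1015 − 885 = 130 hPa.
130^0.64 ≈ 22.538.
V ≈ 6.2 × 22.538 ≈ 139.7 kt.

140 kt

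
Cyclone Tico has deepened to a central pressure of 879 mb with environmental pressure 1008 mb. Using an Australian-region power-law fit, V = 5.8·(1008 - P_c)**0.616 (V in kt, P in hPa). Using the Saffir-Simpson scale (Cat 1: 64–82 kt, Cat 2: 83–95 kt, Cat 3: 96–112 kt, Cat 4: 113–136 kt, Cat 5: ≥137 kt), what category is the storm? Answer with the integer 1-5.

4

ΔP = 1008 − 879 = 129 mb.
V ≈ 5.8 × 129^0.616 = 5.8 × 19.96 ≈ 116 kt.
116 kt falls in the Category 4 band.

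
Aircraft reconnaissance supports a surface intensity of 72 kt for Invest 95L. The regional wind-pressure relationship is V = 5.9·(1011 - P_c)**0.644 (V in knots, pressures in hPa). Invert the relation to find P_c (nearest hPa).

ΔP = (V / 5.9)^(1/0.644) = (72/5.9)^1.553.
72/5.9 = 12.203; 12.203^1.553 ≈ 48.65 hPa.
P_c = 1011 − 48.65 = 962.35 ≈ 962 hPa.

962 hPa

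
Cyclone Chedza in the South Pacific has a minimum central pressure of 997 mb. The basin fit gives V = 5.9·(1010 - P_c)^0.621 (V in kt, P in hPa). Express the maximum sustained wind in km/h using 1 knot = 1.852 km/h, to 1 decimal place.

ΔP = 1010 − 997 = 13 mb.
V ≈ 5.9 × 13^0.621 = 5.9 × 4.918 ≈ 29.014 kt.
29.014 × 1.852 ≈ 53.73 km/h → 53.7 km/h.

53.7 km/h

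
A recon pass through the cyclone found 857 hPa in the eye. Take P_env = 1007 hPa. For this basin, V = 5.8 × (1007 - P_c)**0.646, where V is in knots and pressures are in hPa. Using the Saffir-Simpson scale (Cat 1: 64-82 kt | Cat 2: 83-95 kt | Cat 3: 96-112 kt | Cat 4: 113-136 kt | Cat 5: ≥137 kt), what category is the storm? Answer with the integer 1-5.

ΔP = 1007 − 857 = 150 hPa.
V ≈ 5.8 × 150^0.646 = 5.8 × 25.45 ≈ 148 kt.
148 kt falls in the Category 5 band.

5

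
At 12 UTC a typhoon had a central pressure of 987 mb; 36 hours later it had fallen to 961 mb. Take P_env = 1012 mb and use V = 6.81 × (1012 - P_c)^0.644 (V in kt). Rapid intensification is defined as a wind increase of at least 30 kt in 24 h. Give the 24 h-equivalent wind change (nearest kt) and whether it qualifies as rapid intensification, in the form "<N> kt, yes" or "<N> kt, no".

V₁: ΔP = 25, V ≈ 6.81 × 25^0.644 ≈ 54.13 kt.
V₂: ΔP = 51, V ≈ 6.81 × 51^0.644 ≈ 85.67 kt.
ΔV over 36 h = 31.54 kt → 24 h equivalent = 31.54 × 24/36 ≈ 21.03 kt.
21 kt < 30 kt ⇒ not rapid intensification.

21 kt, no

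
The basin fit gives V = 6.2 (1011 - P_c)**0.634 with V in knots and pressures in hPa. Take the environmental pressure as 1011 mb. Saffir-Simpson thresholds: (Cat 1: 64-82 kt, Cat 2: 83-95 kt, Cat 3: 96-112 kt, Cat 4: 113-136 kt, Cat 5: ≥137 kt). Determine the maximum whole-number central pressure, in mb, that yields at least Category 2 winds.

951 mb

Category 2 begins at V = 83 kt.
Required ΔP = (83/6.2)^(1/0.634) = 13.387^1.577 ≈ 59.86 mb.
P_c ≤ 1011 − 59.86 = 951.14, so the highest integer P_c is 951 mb.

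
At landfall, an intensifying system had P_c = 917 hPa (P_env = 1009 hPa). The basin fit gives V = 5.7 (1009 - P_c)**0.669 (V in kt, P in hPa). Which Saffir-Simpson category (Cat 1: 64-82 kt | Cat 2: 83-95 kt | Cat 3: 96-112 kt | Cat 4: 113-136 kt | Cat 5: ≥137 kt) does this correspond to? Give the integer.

ΔP = 1009 − 917 = 92 hPa.
V ≈ 5.7 × 92^0.669 = 5.7 × 20.60 ≈ 117 kt.
117 kt falls in the Category 4 band.

4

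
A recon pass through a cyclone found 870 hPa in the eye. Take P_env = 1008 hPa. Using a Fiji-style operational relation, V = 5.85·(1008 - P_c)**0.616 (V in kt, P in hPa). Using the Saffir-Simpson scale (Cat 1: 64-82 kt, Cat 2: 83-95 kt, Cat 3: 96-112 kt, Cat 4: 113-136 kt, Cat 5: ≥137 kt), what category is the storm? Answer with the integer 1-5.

4

ΔP = 1008 − 870 = 138 hPa.
V ≈ 5.85 × 138^0.616 = 5.85 × 20.80 ≈ 122 kt.
122 kt falls in the Category 4 band.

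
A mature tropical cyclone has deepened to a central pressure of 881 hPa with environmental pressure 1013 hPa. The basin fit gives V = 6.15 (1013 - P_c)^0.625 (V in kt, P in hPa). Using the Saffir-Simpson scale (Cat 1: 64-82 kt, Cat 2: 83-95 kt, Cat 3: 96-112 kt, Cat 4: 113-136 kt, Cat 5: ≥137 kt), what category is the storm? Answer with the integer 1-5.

4

ΔP = 1013 − 881 = 132 hPa.
V ≈ 6.15 × 132^0.625 = 6.15 × 21.15 ≈ 130 kt.
130 kt falls in the Category 4 band.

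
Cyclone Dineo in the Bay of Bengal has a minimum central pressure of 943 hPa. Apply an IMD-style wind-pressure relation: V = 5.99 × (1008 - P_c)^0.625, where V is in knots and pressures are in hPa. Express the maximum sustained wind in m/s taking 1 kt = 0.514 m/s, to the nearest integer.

ΔP = 1008 − 943 = 65 hPa.
V ≈ 5.99 × 65^0.625 = 5.99 × 13.585 ≈ 81.376 kt.
81.376 × 0.514 ≈ 41.83 m/s → 42 m/s.

42 m/s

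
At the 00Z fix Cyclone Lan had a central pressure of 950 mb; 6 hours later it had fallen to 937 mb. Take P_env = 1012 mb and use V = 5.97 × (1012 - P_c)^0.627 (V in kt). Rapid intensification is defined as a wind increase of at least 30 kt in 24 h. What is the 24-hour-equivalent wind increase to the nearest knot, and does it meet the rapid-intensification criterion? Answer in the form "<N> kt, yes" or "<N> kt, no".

V₁: ΔP = 62, V ≈ 5.97 × 62^0.627 ≈ 79.40 kt.
V₂: ΔP = 75, V ≈ 5.97 × 75^0.627 ≈ 89.46 kt.
ΔV over 6 h = 10.06 kt → 24 h equivalent = 10.06 × 24/6 ≈ 40.24 kt.
40 kt ≥ 30 kt ⇒ rapid intensification.

40 kt, yes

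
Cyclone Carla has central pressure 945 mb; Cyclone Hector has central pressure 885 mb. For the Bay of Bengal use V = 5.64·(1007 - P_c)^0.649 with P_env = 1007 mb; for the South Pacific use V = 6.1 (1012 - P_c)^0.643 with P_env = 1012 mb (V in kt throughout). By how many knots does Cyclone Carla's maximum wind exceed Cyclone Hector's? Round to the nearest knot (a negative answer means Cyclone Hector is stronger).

-55 kt

Cyclone Carla: ΔP = 62; V ≈ 5.64 × 62^0.649 ≈ 82.14 kt.
Cyclone Hector: ΔP = 127; V ≈ 6.1 × 127^0.643 ≈ 137.43 kt.
Difference ≈ 82.14 − 137.43 = -55.29 → -55 kt.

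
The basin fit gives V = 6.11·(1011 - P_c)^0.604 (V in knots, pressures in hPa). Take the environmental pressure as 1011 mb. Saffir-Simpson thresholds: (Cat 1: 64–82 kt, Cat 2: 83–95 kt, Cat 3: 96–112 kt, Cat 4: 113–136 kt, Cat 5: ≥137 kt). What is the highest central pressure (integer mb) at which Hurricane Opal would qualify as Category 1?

Category 1 begins at V = 64 kt.
Required ΔP = (64/6.11)^(1/0.604) = 10.475^1.656 ≈ 48.86 mb.
P_c ≤ 1011 − 48.86 = 962.14, so the highest integer P_c is 962 mb.

962 mb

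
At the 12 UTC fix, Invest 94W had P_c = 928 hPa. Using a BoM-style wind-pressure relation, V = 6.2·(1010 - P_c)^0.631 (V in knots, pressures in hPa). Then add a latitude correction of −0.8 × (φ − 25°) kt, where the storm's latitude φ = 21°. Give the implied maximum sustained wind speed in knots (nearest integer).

103 kt

ΔP = 1010 − 928 = 82 hPa.
82^0.631 ≈ 16.129.
V ≈ 6.2 × 16.129 ≈ 100.0 kt.
Latitude correction: −0.8 × (21 − 25) = 3.2 kt.
Corrected V ≈ 103.2 kt → 103 kt.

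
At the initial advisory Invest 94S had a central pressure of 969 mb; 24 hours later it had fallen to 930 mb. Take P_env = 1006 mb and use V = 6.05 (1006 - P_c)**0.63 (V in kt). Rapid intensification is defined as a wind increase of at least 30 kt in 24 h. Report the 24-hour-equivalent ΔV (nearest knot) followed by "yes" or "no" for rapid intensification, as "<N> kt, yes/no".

34 kt, yes

V₁: ΔP = 37, V ≈ 6.05 × 37^0.63 ≈ 58.85 kt.
V₂: ΔP = 76, V ≈ 6.05 × 76^0.63 ≈ 92.61 kt.
ΔV over 24 h = 33.76 kt → 24 h equivalent = 33.76 × 24/24 ≈ 33.76 kt.
34 kt ≥ 30 kt ⇒ rapid intensification.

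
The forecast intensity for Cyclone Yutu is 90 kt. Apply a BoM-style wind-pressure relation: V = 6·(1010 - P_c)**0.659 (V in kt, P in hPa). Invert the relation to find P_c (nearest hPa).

ΔP = (V / 6)^(1/0.659) = (90/6)^1.517.
90/6 = 15.000; 15.000^1.517 ≈ 60.91 hPa.
P_c = 1010 − 60.91 = 949.09 ≈ 949 hPa.

949 hPa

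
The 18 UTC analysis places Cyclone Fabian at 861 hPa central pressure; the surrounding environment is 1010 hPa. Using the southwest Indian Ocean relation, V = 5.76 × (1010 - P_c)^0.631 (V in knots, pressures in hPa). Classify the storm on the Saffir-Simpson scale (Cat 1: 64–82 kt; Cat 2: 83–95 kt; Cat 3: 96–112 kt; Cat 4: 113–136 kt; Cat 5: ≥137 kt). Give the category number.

ΔP = 1010 − 861 = 149 hPa.
V ≈ 5.76 × 149^0.631 = 5.76 × 23.51 ≈ 135 kt.
135 kt falls in the Category 4 band.

4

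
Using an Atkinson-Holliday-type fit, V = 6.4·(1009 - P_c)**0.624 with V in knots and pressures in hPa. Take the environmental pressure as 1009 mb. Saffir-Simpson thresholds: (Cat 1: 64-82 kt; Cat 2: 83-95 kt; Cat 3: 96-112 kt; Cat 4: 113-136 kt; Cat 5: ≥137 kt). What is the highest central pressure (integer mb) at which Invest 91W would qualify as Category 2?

948 mb

Category 2 begins at V = 83 kt.
Required ΔP = (83/6.4)^(1/0.624) = 12.969^1.603 ≈ 60.74 mb.
P_c ≤ 1009 − 60.74 = 948.26, so the highest integer P_c is 948 mb.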